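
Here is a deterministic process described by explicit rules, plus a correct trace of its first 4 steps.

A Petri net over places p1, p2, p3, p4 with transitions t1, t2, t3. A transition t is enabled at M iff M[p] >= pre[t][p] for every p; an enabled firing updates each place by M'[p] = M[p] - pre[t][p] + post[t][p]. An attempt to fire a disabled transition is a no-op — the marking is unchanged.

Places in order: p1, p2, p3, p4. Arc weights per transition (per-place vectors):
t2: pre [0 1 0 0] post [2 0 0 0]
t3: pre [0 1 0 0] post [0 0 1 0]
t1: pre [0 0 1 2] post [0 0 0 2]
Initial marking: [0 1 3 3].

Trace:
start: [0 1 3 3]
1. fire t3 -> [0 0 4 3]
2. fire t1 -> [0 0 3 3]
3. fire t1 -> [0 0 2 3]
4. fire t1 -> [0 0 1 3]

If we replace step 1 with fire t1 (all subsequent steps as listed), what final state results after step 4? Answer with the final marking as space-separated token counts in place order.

(re-executing from step 1 with the substitution; state before step 1: [0 1 3 3])
1. fire t1 -> [0 1 2 3]
2. fire t1 -> [0 1 1 3]
3. fire t1 -> [0 1 0 3]
4. fire t1 -> [0 1 0 3]

0 1 0 3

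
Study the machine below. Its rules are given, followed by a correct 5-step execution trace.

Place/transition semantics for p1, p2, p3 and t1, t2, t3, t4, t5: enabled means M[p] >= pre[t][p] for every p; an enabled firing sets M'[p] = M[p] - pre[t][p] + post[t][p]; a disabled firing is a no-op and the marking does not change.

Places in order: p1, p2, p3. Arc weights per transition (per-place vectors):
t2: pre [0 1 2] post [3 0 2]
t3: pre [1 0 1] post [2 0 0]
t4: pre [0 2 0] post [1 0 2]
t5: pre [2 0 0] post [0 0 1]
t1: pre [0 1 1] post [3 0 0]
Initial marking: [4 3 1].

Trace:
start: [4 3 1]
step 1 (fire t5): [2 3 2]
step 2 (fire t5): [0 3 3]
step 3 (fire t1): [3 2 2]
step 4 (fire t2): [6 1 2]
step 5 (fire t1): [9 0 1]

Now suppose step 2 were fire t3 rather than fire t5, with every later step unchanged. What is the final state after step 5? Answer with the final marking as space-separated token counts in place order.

6 2 0

(re-executing from step 2 with the substitution; state before step 2: [2 3 2])
step 2 (fire t3): [3 3 1]
step 3 (fire t1): [6 2 0]
step 4 (fire t2): [6 2 0]
step 5 (fire t1): [6 2 0]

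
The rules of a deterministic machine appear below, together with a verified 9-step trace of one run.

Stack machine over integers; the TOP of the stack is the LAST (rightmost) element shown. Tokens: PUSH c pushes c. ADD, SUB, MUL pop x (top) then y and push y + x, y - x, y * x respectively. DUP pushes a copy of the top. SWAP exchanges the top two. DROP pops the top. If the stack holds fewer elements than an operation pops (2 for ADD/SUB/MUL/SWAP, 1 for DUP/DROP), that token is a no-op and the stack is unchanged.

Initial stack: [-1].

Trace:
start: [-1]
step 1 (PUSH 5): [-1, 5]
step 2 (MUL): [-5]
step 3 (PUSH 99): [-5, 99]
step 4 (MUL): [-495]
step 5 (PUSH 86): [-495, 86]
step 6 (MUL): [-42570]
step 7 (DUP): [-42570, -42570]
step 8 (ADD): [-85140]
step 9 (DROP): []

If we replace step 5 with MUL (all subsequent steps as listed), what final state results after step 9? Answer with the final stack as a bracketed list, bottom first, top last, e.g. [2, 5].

[]

(re-executing from step 5 with the substitution; state before step 5: [-495])
step 5 (MUL): [-495]
step 6 (MUL): [-495]
step 7 (DUP): [-495, -495]
step 8 (ADD): [-990]
step 9 (DROP): []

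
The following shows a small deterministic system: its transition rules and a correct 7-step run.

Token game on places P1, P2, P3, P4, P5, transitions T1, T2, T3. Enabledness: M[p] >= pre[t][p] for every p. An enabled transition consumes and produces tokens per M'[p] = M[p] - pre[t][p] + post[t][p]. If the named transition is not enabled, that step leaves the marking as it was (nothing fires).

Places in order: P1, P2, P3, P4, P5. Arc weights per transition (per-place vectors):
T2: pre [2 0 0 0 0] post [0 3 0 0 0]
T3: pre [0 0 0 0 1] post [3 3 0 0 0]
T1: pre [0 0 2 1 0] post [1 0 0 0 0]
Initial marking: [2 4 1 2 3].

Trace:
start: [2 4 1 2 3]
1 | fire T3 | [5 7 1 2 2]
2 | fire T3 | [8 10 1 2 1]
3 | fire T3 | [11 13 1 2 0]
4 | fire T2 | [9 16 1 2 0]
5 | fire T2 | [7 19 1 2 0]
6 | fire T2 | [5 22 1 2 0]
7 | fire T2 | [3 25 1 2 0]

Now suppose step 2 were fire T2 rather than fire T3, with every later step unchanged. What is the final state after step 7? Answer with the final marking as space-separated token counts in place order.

0 22 1 2 1

(re-executing from step 2 with the substitution; state before step 2: [5 7 1 2 2])
2 | fire T2 | [3 10 1 2 2]
3 | fire T3 | [6 13 1 2 1]
4 | fire T2 | [4 16 1 2 1]
5 | fire T2 | [2 19 1 2 1]
6 | fire T2 | [0 22 1 2 1]
7 | fire T2 | [0 22 1 2 1]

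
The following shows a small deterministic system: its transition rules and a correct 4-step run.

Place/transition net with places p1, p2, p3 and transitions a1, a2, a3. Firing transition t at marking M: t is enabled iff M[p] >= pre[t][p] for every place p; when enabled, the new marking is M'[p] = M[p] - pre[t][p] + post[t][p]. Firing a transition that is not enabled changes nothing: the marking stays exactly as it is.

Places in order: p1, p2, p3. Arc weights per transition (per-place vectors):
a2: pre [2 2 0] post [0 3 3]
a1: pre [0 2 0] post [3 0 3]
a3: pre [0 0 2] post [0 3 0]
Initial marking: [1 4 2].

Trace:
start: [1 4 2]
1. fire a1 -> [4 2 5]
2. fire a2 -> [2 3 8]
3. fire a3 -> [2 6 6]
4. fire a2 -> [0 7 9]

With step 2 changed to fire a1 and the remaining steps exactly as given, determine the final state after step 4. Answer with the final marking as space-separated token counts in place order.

5 4 9

(re-executing from step 2 with the substitution; state before step 2: [4 2 5])
2. fire a1 -> [7 0 8]
3. fire a3 -> [7 3 6]
4. fire a2 -> [5 4 9]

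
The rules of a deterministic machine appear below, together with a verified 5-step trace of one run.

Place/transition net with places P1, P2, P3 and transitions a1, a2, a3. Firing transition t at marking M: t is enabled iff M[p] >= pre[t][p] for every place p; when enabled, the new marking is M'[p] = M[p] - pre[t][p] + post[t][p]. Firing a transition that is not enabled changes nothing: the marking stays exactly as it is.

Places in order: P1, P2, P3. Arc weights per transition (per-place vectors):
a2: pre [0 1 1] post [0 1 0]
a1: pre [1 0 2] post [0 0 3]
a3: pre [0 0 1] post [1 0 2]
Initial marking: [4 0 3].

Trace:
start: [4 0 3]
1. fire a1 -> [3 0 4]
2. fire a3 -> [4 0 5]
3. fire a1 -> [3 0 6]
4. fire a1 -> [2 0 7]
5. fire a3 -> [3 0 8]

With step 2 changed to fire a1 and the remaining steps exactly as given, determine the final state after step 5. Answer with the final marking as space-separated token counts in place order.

1 0 8

(re-executing from step 2 with the substitution; state before step 2: [3 0 4])
2. fire a1 -> [2 0 5]
3. fire a1 -> [1 0 6]
4. fire a1 -> [0 0 7]
5. fire a3 -> [1 0 8]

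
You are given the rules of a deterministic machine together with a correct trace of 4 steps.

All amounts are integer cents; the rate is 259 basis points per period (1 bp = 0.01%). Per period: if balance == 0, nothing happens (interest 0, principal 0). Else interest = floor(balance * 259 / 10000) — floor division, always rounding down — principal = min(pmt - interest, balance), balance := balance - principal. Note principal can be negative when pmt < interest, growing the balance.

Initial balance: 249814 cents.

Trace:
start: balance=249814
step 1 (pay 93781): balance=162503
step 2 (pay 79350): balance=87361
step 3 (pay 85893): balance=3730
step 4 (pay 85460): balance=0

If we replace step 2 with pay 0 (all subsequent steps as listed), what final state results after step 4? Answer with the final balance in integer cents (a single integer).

1879

(re-executing from step 2 with the substitution; state before step 2: balance=162503)
step 2 (pay 0): balance=166711
step 3 (pay 85893): balance=85135
step 4 (pay 85460): balance=1879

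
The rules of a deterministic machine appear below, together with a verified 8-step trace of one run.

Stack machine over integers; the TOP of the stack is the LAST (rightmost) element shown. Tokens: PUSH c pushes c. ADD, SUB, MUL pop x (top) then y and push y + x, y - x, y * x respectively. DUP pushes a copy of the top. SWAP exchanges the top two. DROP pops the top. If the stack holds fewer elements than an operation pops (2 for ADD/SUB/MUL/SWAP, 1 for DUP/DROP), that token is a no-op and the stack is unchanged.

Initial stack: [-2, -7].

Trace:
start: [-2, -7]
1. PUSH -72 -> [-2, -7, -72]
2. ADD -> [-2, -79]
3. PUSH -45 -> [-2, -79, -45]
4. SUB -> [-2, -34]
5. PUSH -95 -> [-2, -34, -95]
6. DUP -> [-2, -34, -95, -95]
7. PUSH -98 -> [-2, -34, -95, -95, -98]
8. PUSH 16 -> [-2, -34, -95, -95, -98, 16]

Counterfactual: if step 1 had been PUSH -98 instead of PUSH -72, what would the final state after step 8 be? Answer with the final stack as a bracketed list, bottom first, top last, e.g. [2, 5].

(re-executing from step 1 with the substitution; state before step 1: [-2, -7])
1. PUSH -98 -> [-2, -7, -98]
2. ADD -> [-2, -105]
3. PUSH -45 -> [-2, -105, -45]
4. SUB -> [-2, -60]
5. PUSH -95 -> [-2, -60, -95]
6. DUP -> [-2, -60, -95, -95]
7. PUSH -98 -> [-2, -60, -95, -95, -98]
8. PUSH 16 -> [-2, -60, -95, -95, -98, 16]

[-2, -60, -95, -95, -98, 16]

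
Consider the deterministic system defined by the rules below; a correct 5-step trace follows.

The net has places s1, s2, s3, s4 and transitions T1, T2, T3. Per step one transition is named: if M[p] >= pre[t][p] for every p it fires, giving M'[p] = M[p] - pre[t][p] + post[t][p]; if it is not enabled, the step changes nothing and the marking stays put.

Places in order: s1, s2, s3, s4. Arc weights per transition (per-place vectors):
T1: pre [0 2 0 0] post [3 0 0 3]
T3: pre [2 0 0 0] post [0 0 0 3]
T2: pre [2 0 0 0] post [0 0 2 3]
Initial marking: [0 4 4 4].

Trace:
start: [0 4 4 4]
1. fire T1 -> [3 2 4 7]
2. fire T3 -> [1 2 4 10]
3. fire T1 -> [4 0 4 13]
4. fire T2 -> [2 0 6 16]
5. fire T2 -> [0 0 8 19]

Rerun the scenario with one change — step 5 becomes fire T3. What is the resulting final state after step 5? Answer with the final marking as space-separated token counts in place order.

(re-executing from step 5 with the substitution; state before step 5: [2 0 6 16])
5. fire T3 -> [0 0 6 19]

0 0 6 19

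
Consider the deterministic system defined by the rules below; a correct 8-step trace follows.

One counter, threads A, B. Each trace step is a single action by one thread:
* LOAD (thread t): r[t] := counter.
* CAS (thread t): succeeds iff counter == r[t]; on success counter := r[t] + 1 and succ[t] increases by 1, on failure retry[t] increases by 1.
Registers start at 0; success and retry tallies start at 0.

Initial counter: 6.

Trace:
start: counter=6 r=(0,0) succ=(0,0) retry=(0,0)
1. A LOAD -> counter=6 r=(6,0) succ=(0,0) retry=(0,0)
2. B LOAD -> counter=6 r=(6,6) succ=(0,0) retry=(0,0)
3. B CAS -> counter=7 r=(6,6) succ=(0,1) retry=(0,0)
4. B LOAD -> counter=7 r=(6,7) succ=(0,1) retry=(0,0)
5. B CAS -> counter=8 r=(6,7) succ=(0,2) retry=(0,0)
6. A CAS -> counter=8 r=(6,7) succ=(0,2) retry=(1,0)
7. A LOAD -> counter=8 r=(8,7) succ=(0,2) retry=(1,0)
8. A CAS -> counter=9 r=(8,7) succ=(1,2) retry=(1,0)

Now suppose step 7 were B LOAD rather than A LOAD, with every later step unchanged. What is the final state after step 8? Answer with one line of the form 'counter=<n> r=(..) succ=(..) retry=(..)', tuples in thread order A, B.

counter=8 r=(6,8) succ=(0,2) retry=(2,0)

(re-executing from step 7 with the substitution; state before step 7: counter=8 r=(6,7) succ=(0,2) retry=(1,0))
7. B LOAD -> counter=8 r=(6,8) succ=(0,2) retry=(1,0)
8. A CAS -> counter=8 r=(6,8) succ=(0,2) retry=(2,0)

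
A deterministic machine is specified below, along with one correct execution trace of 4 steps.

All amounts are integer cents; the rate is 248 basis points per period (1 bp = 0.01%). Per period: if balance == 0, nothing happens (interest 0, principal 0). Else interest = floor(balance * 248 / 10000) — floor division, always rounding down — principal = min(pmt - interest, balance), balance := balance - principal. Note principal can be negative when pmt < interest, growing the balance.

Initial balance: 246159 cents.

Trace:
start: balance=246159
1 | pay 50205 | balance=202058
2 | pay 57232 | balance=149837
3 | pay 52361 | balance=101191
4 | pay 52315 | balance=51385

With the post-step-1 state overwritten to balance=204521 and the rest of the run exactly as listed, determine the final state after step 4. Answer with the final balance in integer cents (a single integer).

54036

state after step 1 := balance=204521
2 | pay 57232 | balance=152361
3 | pay 52361 | balance=103778
4 | pay 52315 | balance=54036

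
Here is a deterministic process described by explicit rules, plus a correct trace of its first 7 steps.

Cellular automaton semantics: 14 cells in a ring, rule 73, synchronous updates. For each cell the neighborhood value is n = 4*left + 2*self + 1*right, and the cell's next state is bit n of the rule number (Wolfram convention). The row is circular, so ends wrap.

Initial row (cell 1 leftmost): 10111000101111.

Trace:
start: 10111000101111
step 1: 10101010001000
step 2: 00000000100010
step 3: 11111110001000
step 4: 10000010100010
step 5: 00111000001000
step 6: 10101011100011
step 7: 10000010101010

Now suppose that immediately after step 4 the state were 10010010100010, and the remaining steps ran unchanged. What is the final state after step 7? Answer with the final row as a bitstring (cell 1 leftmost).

state after step 4 := 10010010100010
step 5: 00000000001000
step 6: 11111111100011
step 7: 00000000101010

00000000101010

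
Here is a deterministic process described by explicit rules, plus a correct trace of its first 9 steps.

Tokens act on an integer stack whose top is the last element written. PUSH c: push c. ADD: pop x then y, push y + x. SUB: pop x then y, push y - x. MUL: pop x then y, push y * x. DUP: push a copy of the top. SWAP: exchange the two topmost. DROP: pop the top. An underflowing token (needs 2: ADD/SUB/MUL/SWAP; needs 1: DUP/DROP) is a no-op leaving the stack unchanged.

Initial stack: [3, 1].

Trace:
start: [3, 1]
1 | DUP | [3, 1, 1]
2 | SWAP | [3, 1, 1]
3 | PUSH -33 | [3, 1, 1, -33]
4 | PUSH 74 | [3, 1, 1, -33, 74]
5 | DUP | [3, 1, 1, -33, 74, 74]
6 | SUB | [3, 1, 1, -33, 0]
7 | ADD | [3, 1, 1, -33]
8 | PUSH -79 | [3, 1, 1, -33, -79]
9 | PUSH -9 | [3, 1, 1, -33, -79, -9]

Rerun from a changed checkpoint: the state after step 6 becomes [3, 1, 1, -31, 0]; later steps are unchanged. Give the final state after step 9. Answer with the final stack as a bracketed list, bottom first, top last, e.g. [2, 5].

state after step 6 := [3, 1, 1, -31, 0]
7 | ADD | [3, 1, 1, -31]
8 | PUSH -79 | [3, 1, 1, -31, -79]
9 | PUSH -9 | [3, 1, 1, -31, -79, -9]

[3, 1, 1, -31, -79, -9]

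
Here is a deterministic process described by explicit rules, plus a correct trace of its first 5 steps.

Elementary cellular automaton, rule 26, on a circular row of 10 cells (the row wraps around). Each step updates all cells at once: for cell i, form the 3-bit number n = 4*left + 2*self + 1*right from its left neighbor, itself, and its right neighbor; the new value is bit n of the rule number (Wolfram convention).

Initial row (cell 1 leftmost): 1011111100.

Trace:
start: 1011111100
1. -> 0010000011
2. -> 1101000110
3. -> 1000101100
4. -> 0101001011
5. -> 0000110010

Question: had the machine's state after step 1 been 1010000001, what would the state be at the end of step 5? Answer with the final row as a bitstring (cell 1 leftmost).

state after step 1 := 1010000001
2. -> 0001000011
3. -> 1010100110
4. -> 0000011100
5. -> 0000110010

0000110010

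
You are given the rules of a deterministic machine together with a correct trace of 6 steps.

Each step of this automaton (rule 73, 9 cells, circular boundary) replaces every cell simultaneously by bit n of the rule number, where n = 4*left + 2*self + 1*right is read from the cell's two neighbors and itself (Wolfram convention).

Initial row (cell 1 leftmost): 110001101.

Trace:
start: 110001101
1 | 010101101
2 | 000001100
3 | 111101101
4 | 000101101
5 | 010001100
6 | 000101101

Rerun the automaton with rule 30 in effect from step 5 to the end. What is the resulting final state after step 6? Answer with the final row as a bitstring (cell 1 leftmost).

001001111

(re-executing steps 5..6 under rule 30; state before step 5: 000101101)
5 | 101101001
6 | 001001111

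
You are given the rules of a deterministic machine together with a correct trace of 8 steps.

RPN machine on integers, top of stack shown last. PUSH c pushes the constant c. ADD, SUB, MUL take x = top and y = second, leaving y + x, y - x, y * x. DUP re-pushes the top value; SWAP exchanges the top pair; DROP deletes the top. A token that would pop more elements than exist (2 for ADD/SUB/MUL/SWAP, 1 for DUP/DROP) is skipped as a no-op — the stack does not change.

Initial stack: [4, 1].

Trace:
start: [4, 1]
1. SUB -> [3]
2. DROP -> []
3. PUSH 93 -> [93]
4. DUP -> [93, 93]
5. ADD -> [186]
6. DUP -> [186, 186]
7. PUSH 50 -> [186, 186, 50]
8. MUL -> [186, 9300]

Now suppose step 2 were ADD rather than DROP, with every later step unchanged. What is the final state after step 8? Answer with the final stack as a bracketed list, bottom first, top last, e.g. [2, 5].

[3, 186, 9300]

(re-executing from step 2 with the substitution; state before step 2: [3])
2. ADD -> [3]
3. PUSH 93 -> [3, 93]
4. DUP -> [3, 93, 93]
5. ADD -> [3, 186]
6. DUP -> [3, 186, 186]
7. PUSH 50 -> [3, 186, 186, 50]
8. MUL -> [3, 186, 9300]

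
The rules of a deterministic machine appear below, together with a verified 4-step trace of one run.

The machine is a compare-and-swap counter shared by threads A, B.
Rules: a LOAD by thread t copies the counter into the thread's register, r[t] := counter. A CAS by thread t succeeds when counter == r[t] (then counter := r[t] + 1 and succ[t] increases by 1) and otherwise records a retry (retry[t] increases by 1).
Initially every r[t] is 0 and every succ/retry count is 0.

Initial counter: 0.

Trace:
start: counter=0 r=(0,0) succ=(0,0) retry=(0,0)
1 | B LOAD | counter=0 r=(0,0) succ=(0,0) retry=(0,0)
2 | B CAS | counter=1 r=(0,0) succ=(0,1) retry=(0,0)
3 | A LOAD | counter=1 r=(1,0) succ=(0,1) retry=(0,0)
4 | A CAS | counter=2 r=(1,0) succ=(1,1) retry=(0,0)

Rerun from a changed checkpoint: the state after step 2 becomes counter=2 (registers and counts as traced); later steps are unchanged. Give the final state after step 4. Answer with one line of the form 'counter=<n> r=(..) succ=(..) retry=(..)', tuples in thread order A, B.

state after step 2 := counter=2 r=(0,0) succ=(0,1) retry=(0,0)
3 | A LOAD | counter=2 r=(2,0) succ=(0,1) retry=(0,0)
4 | A CAS | counter=3 r=(2,0) succ=(1,1) retry=(0,0)

counter=3 r=(2,0) succ=(1,1) retry=(0,0)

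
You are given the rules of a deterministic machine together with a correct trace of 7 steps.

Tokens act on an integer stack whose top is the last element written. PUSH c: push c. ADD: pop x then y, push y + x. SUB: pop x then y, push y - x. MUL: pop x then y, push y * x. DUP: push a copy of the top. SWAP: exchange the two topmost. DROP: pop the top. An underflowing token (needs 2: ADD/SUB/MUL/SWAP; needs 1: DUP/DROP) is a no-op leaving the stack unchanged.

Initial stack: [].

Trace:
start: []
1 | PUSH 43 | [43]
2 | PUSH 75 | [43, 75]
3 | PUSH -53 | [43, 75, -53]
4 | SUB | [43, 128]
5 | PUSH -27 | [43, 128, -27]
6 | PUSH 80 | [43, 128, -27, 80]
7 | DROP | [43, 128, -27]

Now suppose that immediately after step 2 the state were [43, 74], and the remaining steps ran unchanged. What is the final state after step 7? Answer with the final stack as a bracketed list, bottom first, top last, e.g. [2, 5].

state after step 2 := [43, 74]
3 | PUSH -53 | [43, 74, -53]
4 | SUB | [43, 127]
5 | PUSH -27 | [43, 127, -27]
6 | PUSH 80 | [43, 127, -27, 80]
7 | DROP | [43, 127, -27]

[43, 127, -27]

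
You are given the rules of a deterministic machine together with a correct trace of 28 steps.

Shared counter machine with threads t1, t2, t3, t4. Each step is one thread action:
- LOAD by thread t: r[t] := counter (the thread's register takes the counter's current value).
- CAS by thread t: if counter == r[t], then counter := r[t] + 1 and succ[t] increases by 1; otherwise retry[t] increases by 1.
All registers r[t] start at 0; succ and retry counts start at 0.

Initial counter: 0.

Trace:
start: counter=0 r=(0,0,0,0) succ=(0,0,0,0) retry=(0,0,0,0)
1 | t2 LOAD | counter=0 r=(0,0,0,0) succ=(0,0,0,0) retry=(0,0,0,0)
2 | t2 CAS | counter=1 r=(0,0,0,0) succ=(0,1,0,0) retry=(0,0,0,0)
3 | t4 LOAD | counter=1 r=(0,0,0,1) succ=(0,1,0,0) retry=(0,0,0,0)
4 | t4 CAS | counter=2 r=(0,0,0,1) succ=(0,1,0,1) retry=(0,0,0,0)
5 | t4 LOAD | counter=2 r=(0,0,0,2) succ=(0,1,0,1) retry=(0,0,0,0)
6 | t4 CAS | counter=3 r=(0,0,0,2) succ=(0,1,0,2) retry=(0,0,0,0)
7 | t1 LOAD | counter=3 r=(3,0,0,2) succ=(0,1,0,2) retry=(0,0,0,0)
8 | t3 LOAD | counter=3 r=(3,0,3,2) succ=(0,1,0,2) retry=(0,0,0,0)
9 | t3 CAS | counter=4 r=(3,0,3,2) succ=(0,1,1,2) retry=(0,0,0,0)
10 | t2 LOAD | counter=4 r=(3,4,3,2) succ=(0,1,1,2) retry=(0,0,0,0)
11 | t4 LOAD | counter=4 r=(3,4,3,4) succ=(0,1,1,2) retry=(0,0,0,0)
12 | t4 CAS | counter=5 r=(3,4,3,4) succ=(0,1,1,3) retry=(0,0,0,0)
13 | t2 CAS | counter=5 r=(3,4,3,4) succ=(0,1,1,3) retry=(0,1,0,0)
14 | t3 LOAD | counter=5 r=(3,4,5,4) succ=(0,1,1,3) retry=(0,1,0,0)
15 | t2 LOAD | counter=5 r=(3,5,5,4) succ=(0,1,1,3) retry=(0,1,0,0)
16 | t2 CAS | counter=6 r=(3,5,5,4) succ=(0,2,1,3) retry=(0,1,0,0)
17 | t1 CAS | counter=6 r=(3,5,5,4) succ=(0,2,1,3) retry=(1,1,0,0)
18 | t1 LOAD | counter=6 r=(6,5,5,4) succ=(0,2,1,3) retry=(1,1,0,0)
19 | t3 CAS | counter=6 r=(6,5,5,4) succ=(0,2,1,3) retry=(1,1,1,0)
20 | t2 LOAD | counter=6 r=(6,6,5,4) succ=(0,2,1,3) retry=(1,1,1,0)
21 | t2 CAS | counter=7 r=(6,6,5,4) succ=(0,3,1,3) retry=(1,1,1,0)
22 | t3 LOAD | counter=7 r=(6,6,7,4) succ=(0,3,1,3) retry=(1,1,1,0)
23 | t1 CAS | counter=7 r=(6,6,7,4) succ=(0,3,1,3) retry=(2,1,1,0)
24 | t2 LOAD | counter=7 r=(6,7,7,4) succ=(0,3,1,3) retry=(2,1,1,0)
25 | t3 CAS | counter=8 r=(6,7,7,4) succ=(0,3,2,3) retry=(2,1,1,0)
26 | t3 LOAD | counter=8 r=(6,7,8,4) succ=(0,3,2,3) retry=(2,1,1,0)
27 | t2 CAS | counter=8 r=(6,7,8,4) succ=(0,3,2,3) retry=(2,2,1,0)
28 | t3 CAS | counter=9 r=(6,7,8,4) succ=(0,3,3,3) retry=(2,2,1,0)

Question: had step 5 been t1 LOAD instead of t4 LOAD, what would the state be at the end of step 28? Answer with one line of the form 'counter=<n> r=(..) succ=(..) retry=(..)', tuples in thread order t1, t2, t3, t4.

counter=8 r=(5,6,7,3) succ=(0,3,3,2) retry=(2,2,1,1)

(re-executing from step 5 with the substitution; state before step 5: counter=2 r=(0,0,0,1) succ=(0,1,0,1) retry=(0,0,0,0))
5 | t1 LOAD | counter=2 r=(2,0,0,1) succ=(0,1,0,1) retry=(0,0,0,0)
6 | t4 CAS | counter=2 r=(2,0,0,1) succ=(0,1,0,1) retry=(0,0,0,1)
7 | t1 LOAD | counter=2 r=(2,0,0,1) succ=(0,1,0,1) retry=(0,0,0,1)
8 | t3 LOAD | counter=2 r=(2,0,2,1) succ=(0,1,0,1) retry=(0,0,0,1)
9 | t3 CAS | counter=3 r=(2,0,2,1) succ=(0,1,1,1) retry=(0,0,0,1)
10 | t2 LOAD | counter=3 r=(2,3,2,1) succ=(0,1,1,1) retry=(0,0,0,1)
11 | t4 LOAD | counter=3 r=(2,3,2,3) succ=(0,1,1,1) retry=(0,0,0,1)
12 | t4 CAS | counter=4 r=(2,3,2,3) succ=(0,1,1,2) retry=(0,0,0,1)
13 | t2 CAS | counter=4 r=(2,3,2,3) succ=(0,1,1,2) retry=(0,1,0,1)
14 | t3 LOAD | counter=4 r=(2,3,4,3) succ=(0,1,1,2) retry=(0,1,0,1)
15 | t2 LOAD | counter=4 r=(2,4,4,3) succ=(0,1,1,2) retry=(0,1,0,1)
16 | t2 CAS | counter=5 r=(2,4,4,3) succ=(0,2,1,2) retry=(0,1,0,1)
17 | t1 CAS | counter=5 r=(2,4,4,3) succ=(0,2,1,2) retry=(1,1,0,1)
18 | t1 LOAD | counter=5 r=(5,4,4,3) succ=(0,2,1,2) retry=(1,1,0,1)
19 | t3 CAS | counter=5 r=(5,4,4,3) succ=(0,2,1,2) retry=(1,1,1,1)
20 | t2 LOAD | counter=5 r=(5,5,4,3) succ=(0,2,1,2) retry=(1,1,1,1)
21 | t2 CAS | counter=6 r=(5,5,4,3) succ=(0,3,1,2) retry=(1,1,1,1)
22 | t3 LOAD | counter=6 r=(5,5,6,3) succ=(0,3,1,2) retry=(1,1,1,1)
23 | t1 CAS | counter=6 r=(5,5,6,3) succ=(0,3,1,2) retry=(2,1,1,1)
24 | t2 LOAD | counter=6 r=(5,6,6,3) succ=(0,3,1,2) retry=(2,1,1,1)
25 | t3 CAS | counter=7 r=(5,6,6,3) succ=(0,3,2,2) retry=(2,1,1,1)
26 | t3 LOAD | counter=7 r=(5,6,7,3) succ=(0,3,2,2) retry=(2,1,1,1)
27 | t2 CAS | counter=7 r=(5,6,7,3) succ=(0,3,2,2) retry=(2,2,1,1)
28 | t3 CAS | counter=8 r=(5,6,7,3) succ=(0,3,3,2) retry=(2,2,1,1)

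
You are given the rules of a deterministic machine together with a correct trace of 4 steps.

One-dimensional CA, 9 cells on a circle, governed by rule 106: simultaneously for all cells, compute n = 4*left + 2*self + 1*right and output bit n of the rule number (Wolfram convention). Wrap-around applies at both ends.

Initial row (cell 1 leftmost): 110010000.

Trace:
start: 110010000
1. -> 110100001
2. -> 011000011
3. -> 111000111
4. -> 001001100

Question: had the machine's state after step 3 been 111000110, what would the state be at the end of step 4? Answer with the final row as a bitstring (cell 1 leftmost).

state after step 3 := 111000110
4. -> 101001111

101001111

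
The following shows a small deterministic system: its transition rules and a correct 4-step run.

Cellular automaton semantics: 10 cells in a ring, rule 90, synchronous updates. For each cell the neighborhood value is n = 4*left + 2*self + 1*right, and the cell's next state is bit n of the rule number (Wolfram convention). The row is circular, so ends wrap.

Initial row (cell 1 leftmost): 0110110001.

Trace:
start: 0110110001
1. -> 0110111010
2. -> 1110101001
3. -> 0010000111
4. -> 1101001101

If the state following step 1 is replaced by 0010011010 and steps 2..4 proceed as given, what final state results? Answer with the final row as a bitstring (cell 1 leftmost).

0010111011

state after step 1 := 0010011010
2. -> 0101111001
3. -> 0001001110
4. -> 0010111011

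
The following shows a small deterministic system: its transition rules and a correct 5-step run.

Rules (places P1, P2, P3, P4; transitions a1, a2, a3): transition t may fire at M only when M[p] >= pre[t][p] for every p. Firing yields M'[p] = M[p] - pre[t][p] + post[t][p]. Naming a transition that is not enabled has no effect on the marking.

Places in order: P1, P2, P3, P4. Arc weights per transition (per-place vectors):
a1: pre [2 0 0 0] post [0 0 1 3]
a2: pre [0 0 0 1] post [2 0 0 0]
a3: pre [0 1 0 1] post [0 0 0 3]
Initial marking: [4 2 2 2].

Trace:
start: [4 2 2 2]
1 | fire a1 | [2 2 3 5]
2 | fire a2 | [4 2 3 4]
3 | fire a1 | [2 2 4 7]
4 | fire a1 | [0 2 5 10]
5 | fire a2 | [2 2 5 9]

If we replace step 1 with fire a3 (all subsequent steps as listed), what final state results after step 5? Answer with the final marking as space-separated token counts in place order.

(re-executing from step 1 with the substitution; state before step 1: [4 2 2 2])
1 | fire a3 | [4 1 2 4]
2 | fire a2 | [6 1 2 3]
3 | fire a1 | [4 1 3 6]
4 | fire a1 | [2 1 4 9]
5 | fire a2 | [4 1 4 8]

4 1 4 8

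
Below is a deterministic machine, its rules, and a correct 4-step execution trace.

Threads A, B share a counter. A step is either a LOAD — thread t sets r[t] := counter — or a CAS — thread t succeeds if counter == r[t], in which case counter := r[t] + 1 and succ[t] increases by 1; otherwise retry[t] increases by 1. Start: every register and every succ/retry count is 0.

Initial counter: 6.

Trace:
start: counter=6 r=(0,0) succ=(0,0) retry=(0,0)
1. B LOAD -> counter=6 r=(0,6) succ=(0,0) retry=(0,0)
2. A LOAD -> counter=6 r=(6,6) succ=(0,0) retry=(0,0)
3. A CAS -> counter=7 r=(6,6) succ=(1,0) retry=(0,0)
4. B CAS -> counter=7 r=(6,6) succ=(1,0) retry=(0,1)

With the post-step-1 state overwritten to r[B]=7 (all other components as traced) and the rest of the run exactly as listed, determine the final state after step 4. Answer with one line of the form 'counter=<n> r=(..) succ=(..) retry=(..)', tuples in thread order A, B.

state after step 1 := counter=6 r=(0,7) succ=(0,0) retry=(0,0)
2. A LOAD -> counter=6 r=(6,7) succ=(0,0) retry=(0,0)
3. A CAS -> counter=7 r=(6,7) succ=(1,0) retry=(0,0)
4. B CAS -> counter=8 r=(6,7) succ=(1,1) retry=(0,0)

counter=8 r=(6,7) succ=(1,1) retry=(0,0)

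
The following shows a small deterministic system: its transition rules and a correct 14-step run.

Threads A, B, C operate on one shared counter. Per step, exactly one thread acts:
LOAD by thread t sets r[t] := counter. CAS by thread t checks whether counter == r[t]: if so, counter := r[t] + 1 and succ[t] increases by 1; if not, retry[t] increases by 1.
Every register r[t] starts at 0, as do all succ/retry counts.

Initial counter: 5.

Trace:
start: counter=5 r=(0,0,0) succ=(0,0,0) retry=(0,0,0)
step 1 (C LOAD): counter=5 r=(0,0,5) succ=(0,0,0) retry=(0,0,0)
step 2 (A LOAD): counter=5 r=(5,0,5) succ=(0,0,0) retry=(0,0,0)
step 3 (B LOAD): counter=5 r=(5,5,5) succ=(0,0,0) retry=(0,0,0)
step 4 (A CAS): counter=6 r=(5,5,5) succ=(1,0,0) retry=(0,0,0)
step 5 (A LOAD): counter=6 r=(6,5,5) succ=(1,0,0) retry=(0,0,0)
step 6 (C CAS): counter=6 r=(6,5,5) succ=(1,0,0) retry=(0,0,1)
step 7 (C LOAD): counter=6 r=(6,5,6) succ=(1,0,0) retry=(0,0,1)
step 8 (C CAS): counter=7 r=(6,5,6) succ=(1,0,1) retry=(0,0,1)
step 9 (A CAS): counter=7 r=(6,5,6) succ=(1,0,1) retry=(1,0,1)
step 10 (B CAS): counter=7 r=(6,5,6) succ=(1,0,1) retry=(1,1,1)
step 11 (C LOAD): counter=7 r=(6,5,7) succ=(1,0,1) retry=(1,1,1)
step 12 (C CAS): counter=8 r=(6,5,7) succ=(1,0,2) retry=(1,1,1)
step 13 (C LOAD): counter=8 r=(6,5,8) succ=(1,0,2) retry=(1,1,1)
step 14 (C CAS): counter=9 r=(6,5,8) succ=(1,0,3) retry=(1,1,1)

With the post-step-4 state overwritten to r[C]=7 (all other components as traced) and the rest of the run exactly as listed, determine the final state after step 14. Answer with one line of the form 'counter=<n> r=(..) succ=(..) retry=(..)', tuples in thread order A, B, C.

state after step 4 := counter=6 r=(5,5,7) succ=(1,0,0) retry=(0,0,0)
step 5 (A LOAD): counter=6 r=(6,5,7) succ=(1,0,0) retry=(0,0,0)
step 6 (C CAS): counter=6 r=(6,5,7) succ=(1,0,0) retry=(0,0,1)
step 7 (C LOAD): counter=6 r=(6,5,6) succ=(1,0,0) retry=(0,0,1)
step 8 (C CAS): counter=7 r=(6,5,6) succ=(1,0,1) retry=(0,0,1)
step 9 (A CAS): counter=7 r=(6,5,6) succ=(1,0,1) retry=(1,0,1)
step 10 (B CAS): counter=7 r=(6,5,6) succ=(1,0,1) retry=(1,1,1)
step 11 (C LOAD): counter=7 r=(6,5,7) succ=(1,0,1) retry=(1,1,1)
step 12 (C CAS): counter=8 r=(6,5,7) succ=(1,0,2) retry=(1,1,1)
step 13 (C LOAD): counter=8 r=(6,5,8) succ=(1,0,2) retry=(1,1,1)
step 14 (C CAS): counter=9 r=(6,5,8) succ=(1,0,3) retry=(1,1,1)

counter=9 r=(6,5,8) succ=(1,0,3) retry=(1,1,1)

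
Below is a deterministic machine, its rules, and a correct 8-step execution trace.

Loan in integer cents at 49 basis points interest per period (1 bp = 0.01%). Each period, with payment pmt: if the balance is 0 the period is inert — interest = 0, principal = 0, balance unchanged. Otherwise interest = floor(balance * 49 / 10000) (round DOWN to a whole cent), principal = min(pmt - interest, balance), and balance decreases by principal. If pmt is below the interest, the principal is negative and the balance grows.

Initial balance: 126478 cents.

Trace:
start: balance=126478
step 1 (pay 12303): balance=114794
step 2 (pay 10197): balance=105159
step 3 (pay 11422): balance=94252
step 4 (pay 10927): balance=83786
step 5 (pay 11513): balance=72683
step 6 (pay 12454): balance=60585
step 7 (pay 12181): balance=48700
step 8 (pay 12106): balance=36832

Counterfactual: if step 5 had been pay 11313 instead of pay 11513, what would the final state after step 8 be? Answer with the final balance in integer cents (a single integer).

(re-executing from step 5 with the substitution; state before step 5: balance=83786)
step 5 (pay 11313): balance=72883
step 6 (pay 12454): balance=60786
step 7 (pay 12181): balance=48902
step 8 (pay 12106): balance=37035

37035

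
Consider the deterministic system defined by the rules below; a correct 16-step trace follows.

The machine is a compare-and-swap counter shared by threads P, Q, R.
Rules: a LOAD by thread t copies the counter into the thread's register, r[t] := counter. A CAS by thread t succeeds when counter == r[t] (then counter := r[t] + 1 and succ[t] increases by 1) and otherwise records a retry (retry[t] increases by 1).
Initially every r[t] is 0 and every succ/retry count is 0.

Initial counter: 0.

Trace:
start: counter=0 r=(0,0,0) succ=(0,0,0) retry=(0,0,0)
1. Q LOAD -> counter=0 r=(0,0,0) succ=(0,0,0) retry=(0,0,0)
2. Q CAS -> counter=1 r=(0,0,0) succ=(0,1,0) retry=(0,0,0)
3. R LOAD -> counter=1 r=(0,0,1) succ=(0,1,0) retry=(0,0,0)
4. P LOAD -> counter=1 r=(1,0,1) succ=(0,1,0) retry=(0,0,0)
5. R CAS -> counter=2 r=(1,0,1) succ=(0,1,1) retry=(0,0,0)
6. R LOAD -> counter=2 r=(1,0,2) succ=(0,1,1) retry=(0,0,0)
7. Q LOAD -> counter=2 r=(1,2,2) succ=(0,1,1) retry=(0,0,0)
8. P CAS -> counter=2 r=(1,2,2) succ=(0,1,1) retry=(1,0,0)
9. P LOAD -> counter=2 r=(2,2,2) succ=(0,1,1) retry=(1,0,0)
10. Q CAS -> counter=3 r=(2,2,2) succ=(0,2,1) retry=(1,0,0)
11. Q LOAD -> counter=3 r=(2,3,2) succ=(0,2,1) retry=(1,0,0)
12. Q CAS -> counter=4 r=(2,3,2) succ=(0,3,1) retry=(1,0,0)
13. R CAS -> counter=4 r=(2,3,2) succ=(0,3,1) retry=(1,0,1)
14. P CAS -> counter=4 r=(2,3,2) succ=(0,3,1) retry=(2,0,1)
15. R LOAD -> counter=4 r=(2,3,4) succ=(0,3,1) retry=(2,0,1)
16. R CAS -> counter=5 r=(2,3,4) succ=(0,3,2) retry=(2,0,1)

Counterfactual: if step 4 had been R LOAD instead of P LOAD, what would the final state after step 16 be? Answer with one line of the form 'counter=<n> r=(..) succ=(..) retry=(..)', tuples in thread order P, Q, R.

counter=5 r=(2,3,4) succ=(0,3,2) retry=(2,0,1)

(re-executing from step 4 with the substitution; state before step 4: counter=1 r=(0,0,1) succ=(0,1,0) retry=(0,0,0))
4. R LOAD -> counter=1 r=(0,0,1) succ=(0,1,0) retry=(0,0,0)
5. R CAS -> counter=2 r=(0,0,1) succ=(0,1,1) retry=(0,0,0)
6. R LOAD -> counter=2 r=(0,0,2) succ=(0,1,1) retry=(0,0,0)
7. Q LOAD -> counter=2 r=(0,2,2) succ=(0,1,1) retry=(0,0,0)
8. P CAS -> counter=2 r=(0,2,2) succ=(0,1,1) retry=(1,0,0)
9. P LOAD -> counter=2 r=(2,2,2) succ=(0,1,1) retry=(1,0,0)
10. Q CAS -> counter=3 r=(2,2,2) succ=(0,2,1) retry=(1,0,0)
11. Q LOAD -> counter=3 r=(2,3,2) succ=(0,2,1) retry=(1,0,0)
12. Q CAS -> counter=4 r=(2,3,2) succ=(0,3,1) retry=(1,0,0)
13. R CAS -> counter=4 r=(2,3,2) succ=(0,3,1) retry=(1,0,1)
14. P CAS -> counter=4 r=(2,3,2) succ=(0,3,1) retry=(2,0,1)
15. R LOAD -> counter=4 r=(2,3,4) succ=(0,3,1) retry=(2,0,1)
16. R CAS -> counter=5 r=(2,3,4) succ=(0,3,2) retry=(2,0,1)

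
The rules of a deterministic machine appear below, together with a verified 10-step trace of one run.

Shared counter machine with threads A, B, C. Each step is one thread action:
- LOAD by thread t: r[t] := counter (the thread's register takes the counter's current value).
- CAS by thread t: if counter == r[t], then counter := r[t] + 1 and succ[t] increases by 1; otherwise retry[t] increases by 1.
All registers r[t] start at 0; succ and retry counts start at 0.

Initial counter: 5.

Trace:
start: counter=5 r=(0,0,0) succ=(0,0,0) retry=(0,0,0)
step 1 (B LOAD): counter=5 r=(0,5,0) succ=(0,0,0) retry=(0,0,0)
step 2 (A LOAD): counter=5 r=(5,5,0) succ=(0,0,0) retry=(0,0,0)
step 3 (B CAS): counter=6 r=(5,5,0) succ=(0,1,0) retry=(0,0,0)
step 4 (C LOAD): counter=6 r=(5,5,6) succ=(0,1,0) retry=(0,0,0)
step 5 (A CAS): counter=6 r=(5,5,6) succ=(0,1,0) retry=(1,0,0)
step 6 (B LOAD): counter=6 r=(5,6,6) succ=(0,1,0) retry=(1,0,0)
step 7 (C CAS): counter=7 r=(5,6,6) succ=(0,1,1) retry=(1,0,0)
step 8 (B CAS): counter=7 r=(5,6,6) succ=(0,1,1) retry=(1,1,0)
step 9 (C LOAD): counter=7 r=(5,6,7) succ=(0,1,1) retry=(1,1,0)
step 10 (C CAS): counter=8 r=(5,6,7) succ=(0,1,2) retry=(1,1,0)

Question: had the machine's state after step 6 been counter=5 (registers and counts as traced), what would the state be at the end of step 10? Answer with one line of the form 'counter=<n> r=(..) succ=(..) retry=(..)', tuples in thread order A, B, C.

counter=6 r=(5,6,5) succ=(0,1,1) retry=(1,1,1)

state after step 6 := counter=5 r=(5,6,6) succ=(0,1,0) retry=(1,0,0)
step 7 (C CAS): counter=5 r=(5,6,6) succ=(0,1,0) retry=(1,0,1)
step 8 (B CAS): counter=5 r=(5,6,6) succ=(0,1,0) retry=(1,1,1)
step 9 (C LOAD): counter=5 r=(5,6,5) succ=(0,1,0) retry=(1,1,1)
step 10 (C CAS): counter=6 r=(5,6,5) succ=(0,1,1) retry=(1,1,1)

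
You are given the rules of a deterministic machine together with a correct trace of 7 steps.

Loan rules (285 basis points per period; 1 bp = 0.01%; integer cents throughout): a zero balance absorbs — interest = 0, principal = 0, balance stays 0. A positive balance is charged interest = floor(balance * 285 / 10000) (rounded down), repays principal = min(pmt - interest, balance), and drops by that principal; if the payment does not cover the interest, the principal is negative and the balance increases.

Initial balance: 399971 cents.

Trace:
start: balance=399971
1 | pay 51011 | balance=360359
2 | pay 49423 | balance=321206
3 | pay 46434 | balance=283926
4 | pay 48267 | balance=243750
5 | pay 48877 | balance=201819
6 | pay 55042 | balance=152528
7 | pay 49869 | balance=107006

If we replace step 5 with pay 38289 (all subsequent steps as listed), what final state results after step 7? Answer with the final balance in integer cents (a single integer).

(re-executing from step 5 with the substitution; state before step 5: balance=243750)
5 | pay 38289 | balance=212407
6 | pay 55042 | balance=163418
7 | pay 49869 | balance=118206

118206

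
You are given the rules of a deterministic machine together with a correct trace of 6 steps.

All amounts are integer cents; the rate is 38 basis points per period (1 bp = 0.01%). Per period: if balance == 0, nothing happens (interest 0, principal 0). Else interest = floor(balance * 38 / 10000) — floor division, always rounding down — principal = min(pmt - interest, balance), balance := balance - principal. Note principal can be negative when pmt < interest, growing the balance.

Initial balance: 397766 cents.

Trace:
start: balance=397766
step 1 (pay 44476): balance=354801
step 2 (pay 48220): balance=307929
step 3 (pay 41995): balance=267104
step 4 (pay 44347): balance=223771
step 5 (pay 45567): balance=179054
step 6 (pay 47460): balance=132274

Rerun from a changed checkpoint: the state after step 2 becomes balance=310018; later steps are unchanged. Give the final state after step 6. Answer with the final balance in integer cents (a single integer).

state after step 2 := balance=310018
step 3 (pay 41995): balance=269201
step 4 (pay 44347): balance=225876
step 5 (pay 45567): balance=181167
step 6 (pay 47460): balance=134395

134395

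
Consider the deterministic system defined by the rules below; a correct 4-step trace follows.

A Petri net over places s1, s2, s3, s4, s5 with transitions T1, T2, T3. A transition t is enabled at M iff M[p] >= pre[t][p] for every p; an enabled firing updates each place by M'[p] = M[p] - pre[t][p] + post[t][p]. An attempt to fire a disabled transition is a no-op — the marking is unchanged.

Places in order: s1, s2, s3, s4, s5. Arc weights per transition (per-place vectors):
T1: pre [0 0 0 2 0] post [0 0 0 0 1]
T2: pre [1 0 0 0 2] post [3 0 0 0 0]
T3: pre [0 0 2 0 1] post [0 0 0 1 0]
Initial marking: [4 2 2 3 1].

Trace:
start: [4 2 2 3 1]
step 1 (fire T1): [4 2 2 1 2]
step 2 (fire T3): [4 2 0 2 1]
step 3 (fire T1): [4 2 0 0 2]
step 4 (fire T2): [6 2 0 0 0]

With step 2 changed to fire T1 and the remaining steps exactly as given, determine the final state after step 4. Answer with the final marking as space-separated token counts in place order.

6 2 2 1 0

(re-executing from step 2 with the substitution; state before step 2: [4 2 2 1 2])
step 2 (fire T1): [4 2 2 1 2]
step 3 (fire T1): [4 2 2 1 2]
step 4 (fire T2): [6 2 2 1 0]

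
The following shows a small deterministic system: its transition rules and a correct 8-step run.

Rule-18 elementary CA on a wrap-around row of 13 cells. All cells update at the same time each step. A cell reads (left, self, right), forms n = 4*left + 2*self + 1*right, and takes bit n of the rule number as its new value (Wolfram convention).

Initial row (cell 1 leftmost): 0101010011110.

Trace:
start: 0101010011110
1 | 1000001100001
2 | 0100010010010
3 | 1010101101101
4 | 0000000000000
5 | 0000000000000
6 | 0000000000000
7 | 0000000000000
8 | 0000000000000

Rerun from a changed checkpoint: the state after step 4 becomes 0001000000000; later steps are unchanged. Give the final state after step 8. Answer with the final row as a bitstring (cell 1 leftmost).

0000000100001

state after step 4 := 0001000000000
5 | 0010100000000
6 | 0100010000000
7 | 1010101000000
8 | 0000000100001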